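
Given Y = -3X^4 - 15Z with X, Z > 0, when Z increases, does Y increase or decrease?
Y decreases

Taking the partial derivative:
∂Y/∂Z = -15

∂Y/∂Z = -15 < 0 (assuming positive values)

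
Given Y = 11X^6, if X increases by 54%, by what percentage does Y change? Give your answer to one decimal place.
1233.9%

For Y = 11X^6:
If X → X(1 + 0.54)
Then Y → Y · (1 + 0.54)^6
     ≈ Y · 13.3390

Percentage change = ((1 + 0.54)^6 − 1) × 100% ≈ 1233.9%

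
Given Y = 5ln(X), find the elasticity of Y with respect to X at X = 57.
Elasticity = 1/ln(57) ≈ 0.2473

Elasticity = (dY/dX) · (X/Y)

dY/dX = 5/X
At X = 57: dY/dX = 5/57, Y = 5·ln(57)

Elasticity = (5/57) · (57 / (5·ln(57))) = 1/ln(57) ≈ 0.2473

Interpretation: for a small percentage change in X, the percentage change in Y is approximately 0.25 times as large.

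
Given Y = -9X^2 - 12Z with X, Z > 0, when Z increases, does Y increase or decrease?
Y decreases

Taking the partial derivative:
∂Y/∂Z = -12

∂Y/∂Z = -12 < 0 (assuming positive values)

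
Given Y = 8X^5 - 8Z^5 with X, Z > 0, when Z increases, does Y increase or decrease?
Y decreases

Taking the partial derivative:
∂Y/∂Z = -40Z^4

∂Y/∂Z = -40Z^4 < 0 (assuming positive values)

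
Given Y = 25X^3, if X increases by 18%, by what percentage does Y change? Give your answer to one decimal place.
64.3%

For Y = 25X^3:
If X → X(1 + 0.18)
Then Y → Y · (1 + 0.18)^3
     ≈ Y · 1.6430

Percentage change = ((1 + 0.18)^3 − 1) × 100% ≈ 64.3%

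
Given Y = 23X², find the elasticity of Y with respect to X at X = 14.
Elasticity = 2

Elasticity = (dY/dX) · (X/Y)

dY/dX = 46·X
At X = 14: dY/dX = 644, Y = 4508

Elasticity = 644 · (14 / 4508) = 2

Interpretation: for a small percentage change in X, the percentage change in Y is approximately 2.00 times as large.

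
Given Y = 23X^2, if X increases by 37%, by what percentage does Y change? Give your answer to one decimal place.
87.7%

For Y = 23X^2:
If X → X(1 + 0.37)
Then Y → Y · (1 + 0.37)^2
     = Y · 1.8769

Percentage change = ((1 + 0.37)^2 − 1) × 100% ≈ 87.7%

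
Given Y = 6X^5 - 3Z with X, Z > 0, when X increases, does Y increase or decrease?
Y increases

Taking the partial derivative:
∂Y/∂X = 30X^4

∂Y/∂X = 30X^4 > 0 (assuming positive values)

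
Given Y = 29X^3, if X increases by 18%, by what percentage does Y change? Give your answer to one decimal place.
64.3%

For Y = 29X^3:
If X → X(1 + 0.18)
Then Y → Y · (1 + 0.18)^3
     ≈ Y · 1.6430

Percentage change = ((1 + 0.18)^3 − 1) × 100% ≈ 64.3%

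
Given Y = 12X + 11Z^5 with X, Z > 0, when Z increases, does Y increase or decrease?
Y increases

Taking the partial derivative:
∂Y/∂Z = 55Z^4

∂Y/∂Z = 55Z^4 > 0 (assuming positive values)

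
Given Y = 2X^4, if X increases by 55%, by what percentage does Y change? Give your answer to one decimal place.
477.2%

For Y = 2X^4:
If X → X(1 + 0.55)
Then Y → Y · (1 + 0.55)^4
     ≈ Y · 5.7720

Percentage change = ((1 + 0.55)^4 − 1) × 100% ≈ 477.2%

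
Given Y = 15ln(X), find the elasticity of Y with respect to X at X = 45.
Elasticity = 1/ln(45) ≈ 0.2627

Elasticity = (dY/dX) · (X/Y)

dY/dX = 15/X
At X = 45: dY/dX = 1/3, Y = 15·ln(45)

Elasticity = (1/3) · (45 / (15·ln(45))) = 1/ln(45) ≈ 0.2627

Interpretation: for a small percentage change in X, the percentage change in Y is approximately 0.26 times as large.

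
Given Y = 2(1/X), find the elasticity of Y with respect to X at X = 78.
Elasticity = -1

Elasticity = (dY/dX) · (X/Y)

dY/dX = -2/X²
At X = 78: dY/dX = -1/3042, Y = 1/39

Elasticity = (-1/3042) · (78 / (1/39)) = -1

Interpretation: for a small percentage change in X, the percentage change in Y is approximately -1.00 times as large.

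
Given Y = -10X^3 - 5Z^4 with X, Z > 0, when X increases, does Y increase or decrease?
Y decreases

Taking the partial derivative:
∂Y/∂X = -30X^2

∂Y/∂X = -30X^2 < 0 (assuming positive values)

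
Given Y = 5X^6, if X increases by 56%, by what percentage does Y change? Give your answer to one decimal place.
1341.3%

For Y = 5X^6:
If X → X(1 + 0.56)
Then Y → Y · (1 + 0.56)^6
     ≈ Y · 14.4128

Percentage change = ((1 + 0.56)^6 − 1) × 100% ≈ 1341.3%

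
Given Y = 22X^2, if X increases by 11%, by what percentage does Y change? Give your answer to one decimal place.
23.2%

For Y = 22X^2:
If X → X(1 + 0.11)
Then Y → Y · (1 + 0.11)^2
     = Y · 1.2321

Percentage change = ((1 + 0.11)^2 − 1) × 100% ≈ 23.2%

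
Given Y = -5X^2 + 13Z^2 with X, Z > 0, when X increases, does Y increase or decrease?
Y decreases

Taking the partial derivative:
∂Y/∂X = -10X

∂Y/∂X = -10X < 0 (assuming positive values)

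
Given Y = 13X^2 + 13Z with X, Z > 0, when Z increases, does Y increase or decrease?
Y increases

Taking the partial derivative:
∂Y/∂Z = 13

∂Y/∂Z = 13 > 0 (assuming positive values)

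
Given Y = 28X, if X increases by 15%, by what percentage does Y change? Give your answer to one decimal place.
15.0%

For Y = 28X:
If X → X(1 + 0.15)
Then Y → Y · (1 + 0.15)^1
     = Y · 1.1500

Percentage change = ((1 + 0.15)^1 − 1) × 100% = 15.0%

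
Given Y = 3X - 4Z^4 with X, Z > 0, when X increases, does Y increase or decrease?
Y increases

Taking the partial derivative:
∂Y/∂X = 3

∂Y/∂X = 3 > 0 (assuming positive values)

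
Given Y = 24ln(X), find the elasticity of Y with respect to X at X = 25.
Elasticity = 1/ln(25) ≈ 0.3107

Elasticity = (dY/dX) · (X/Y)

dY/dX = 24/X
At X = 25: dY/dX = 24/25, Y = 24·ln(25)

Elasticity = (24/25) · (25 / (24·ln(25))) = 1/ln(25) ≈ 0.3107

Interpretation: for a small percentage change in X, the percentage change in Y is approximately 0.31 times as large.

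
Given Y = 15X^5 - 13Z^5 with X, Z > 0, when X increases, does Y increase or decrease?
Y increases

Taking the partial derivative:
∂Y/∂X = 75X^4

∂Y/∂X = 75X^4 > 0 (assuming positive values)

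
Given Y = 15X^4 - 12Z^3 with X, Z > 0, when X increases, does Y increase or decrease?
Y increases

Taking the partial derivative:
∂Y/∂X = 60X^3

∂Y/∂X = 60X^3 > 0 (assuming positive values)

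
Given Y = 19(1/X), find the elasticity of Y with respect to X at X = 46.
Elasticity = -1

Elasticity = (dY/dX) · (X/Y)

dY/dX = -19/X²
At X = 46: dY/dX = -19/2116, Y = 19/46

Elasticity = (-19/2116) · (46 / (19/46)) = -1

Interpretation: for a small percentage change in X, the percentage change in Y is approximately -1.00 times as large.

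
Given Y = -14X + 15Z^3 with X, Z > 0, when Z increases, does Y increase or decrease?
Y increases

Taking the partial derivative:
∂Y/∂Z = 45Z^2

∂Y/∂Z = 45Z^2 > 0 (assuming positive values)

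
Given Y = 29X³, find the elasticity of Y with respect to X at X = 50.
Elasticity = 3

Elasticity = (dY/dX) · (X/Y)

dY/dX = 87·X²
At X = 50: dY/dX = 217500, Y = 3625000

Elasticity = 217500 · (50 / 3625000) = 3

Interpretation: for a small percentage change in X, the percentage change in Y is approximately 3.00 times as large.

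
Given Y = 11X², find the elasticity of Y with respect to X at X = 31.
Elasticity = 2

Elasticity = (dY/dX) · (X/Y)

dY/dX = 22·X
At X = 31: dY/dX = 682, Y = 10571

Elasticity = 682 · (31 / 10571) = 2

Interpretation: for a small percentage change in X, the percentage change in Y is approximately 2.00 times as large.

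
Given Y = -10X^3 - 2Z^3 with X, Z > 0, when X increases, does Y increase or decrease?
Y decreases

Taking the partial derivative:
∂Y/∂X = -30X^2

∂Y/∂X = -30X^2 < 0 (assuming positive values)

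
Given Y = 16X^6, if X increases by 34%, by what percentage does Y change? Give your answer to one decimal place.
478.9%

For Y = 16X^6:
If X → X(1 + 0.34)
Then Y → Y · (1 + 0.34)^6
     ≈ Y · 5.7893

Percentage change = ((1 + 0.34)^6 − 1) × 100% ≈ 478.9%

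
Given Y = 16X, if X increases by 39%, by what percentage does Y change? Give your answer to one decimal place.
39.0%

For Y = 16X:
If X → X(1 + 0.39)
Then Y → Y · (1 + 0.39)^1
     = Y · 1.3900

Percentage change = ((1 + 0.39)^1 − 1) × 100% = 39.0%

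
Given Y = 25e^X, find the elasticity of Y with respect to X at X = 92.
Elasticity = 92

Elasticity = (dY/dX) · (X/Y)

dY/dX = 25·e^X
At X = 92: dY/dX = 25·e^92, Y = 25·e^92

Elasticity = (25·e^92) · (92 / (25·e^92)) = 92

Interpretation: for a small percentage change in X, the percentage change in Y is approximately 92.00 times as large.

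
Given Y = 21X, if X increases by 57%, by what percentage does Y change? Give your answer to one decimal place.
57.0%

For Y = 21X:
If X → X(1 + 0.57)
Then Y → Y · (1 + 0.57)^1
     = Y · 1.5700

Percentage change = ((1 + 0.57)^1 − 1) × 100% = 57.0%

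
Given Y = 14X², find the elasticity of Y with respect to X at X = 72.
Elasticity = 2

Elasticity = (dY/dX) · (X/Y)

dY/dX = 28·X
At X = 72: dY/dX = 2016, Y = 72576

Elasticity = 2016 · (72 / 72576) = 2

Interpretation: for a small percentage change in X, the percentage change in Y is approximately 2.00 times as large.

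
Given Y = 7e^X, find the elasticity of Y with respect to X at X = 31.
Elasticity = 31

Elasticity = (dY/dX) · (X/Y)

dY/dX = 7·e^X
At X = 31: dY/dX = 7·e^31, Y = 7·e^31

Elasticity = (7·e^31) · (31 / (7·e^31)) = 31

Interpretation: for a small percentage change in X, the percentage change in Y is approximately 31.00 times as large.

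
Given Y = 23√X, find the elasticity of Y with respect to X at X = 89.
Elasticity = 1/2

Elasticity = (dY/dX) · (X/Y)

dY/dX = 23/(2·√X)
At X = 89: dY/dX = 23·√89/178, Y = 23·√89

Elasticity = (23·√89/178) · (89 / (23·√89)) = 1/2

Interpretation: for a small percentage change in X, the percentage change in Y is approximately 0.50 times as large.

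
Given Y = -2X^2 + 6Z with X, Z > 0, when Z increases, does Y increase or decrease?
Y increases

Taking the partial derivative:
∂Y/∂Z = 6

∂Y/∂Z = 6 > 0 (assuming positive values)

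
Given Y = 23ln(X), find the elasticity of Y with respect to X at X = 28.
Elasticity = 1/ln(28) ≈ 0.3001

Elasticity = (dY/dX) · (X/Y)

dY/dX = 23/X
At X = 28: dY/dX = 23/28, Y = 23·ln(28)

Elasticity = (23/28) · (28 / (23·ln(28))) = 1/ln(28) ≈ 0.3001

Interpretation: for a small percentage change in X, the percentage change in Y is approximately 0.30 times as large.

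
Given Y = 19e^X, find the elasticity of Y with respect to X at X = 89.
Elasticity = 89

Elasticity = (dY/dX) · (X/Y)

dY/dX = 19·e^X
At X = 89: dY/dX = 19·e^89, Y = 19·e^89

Elasticity = (19·e^89) · (89 / (19·e^89)) = 89

Interpretation: for a small percentage change in X, the percentage change in Y is approximately 89.00 times as large.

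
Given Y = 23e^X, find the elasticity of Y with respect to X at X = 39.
Elasticity = 39

Elasticity = (dY/dX) · (X/Y)

dY/dX = 23·e^X
At X = 39: dY/dX = 23·e^39, Y = 23·e^39

Elasticity = (23·e^39) · (39 / (23·e^39)) = 39

Interpretation: for a small percentage change in X, the percentage change in Y is approximately 39.00 times as large.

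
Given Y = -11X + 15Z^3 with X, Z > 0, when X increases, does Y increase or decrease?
Y decreases

Taking the partial derivative:
∂Y/∂X = -11

∂Y/∂X = -11 < 0 (assuming positive values)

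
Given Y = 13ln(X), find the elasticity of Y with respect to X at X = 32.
Elasticity = 1/ln(32) ≈ 0.2885

Elasticity = (dY/dX) · (X/Y)

dY/dX = 13/X
At X = 32: dY/dX = 13/32, Y = 13·ln(32)

Elasticity = (13/32) · (32 / (13·ln(32))) = 1/ln(32) ≈ 0.2885

Interpretation: for a small percentage change in X, the percentage change in Y is approximately 0.29 times as large.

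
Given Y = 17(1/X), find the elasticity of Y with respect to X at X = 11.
Elasticity = -1

Elasticity = (dY/dX) · (X/Y)

dY/dX = -17/X²
At X = 11: dY/dX = -17/121, Y = 17/11

Elasticity = (-17/121) · (11 / (17/11)) = -1

Interpretation: for a small percentage change in X, the percentage change in Y is approximately -1.00 times as large.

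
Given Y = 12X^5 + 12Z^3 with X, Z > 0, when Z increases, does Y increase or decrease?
Y increases

Taking the partial derivative:
∂Y/∂Z = 36Z^2

∂Y/∂Z = 36Z^2 > 0 (assuming positive values)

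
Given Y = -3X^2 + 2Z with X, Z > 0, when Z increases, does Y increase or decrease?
Y increases

Taking the partial derivative:
∂Y/∂Z = 2

∂Y/∂Z = 2 > 0 (assuming positive values)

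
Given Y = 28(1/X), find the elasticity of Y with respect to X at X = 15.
Elasticity = -1

Elasticity = (dY/dX) · (X/Y)

dY/dX = -28/X²
At X = 15: dY/dX = -28/225, Y = 28/15

Elasticity = (-28/225) · (15 / (28/15)) = -1

Interpretation: for a small percentage change in X, the percentage change in Y is approximately -1.00 times as large.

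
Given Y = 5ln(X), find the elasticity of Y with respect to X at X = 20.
Elasticity = 1/ln(20) ≈ 0.3338

Elasticity = (dY/dX) · (X/Y)

dY/dX = 5/X
At X = 20: dY/dX = 1/4, Y = 5·ln(20)

Elasticity = (1/4) · (20 / (5·ln(20))) = 1/ln(20) ≈ 0.3338

Interpretation: for a small percentage change in X, the percentage change in Y is approximately 0.33 times as large.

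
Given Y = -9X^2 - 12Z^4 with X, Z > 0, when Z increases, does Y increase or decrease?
Y decreases

Taking the partial derivative:
∂Y/∂Z = -48Z^3

∂Y/∂Z = -48Z^3 < 0 (assuming positive values)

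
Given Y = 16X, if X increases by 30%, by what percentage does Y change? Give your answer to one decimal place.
30.0%

For Y = 16X:
If X → X(1 + 0.3)
Then Y → Y · (1 + 0.3)^1
     = Y · 1.3000

Percentage change = ((1 + 0.3)^1 − 1) × 100% = 30.0%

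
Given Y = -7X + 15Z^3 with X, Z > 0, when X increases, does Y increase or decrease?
Y decreases

Taking the partial derivative:
∂Y/∂X = -7

∂Y/∂X = -7 < 0 (assuming positive values)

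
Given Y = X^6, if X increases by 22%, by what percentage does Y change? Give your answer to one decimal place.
229.7%

For Y = X^6:
If X → X(1 + 0.22)
Then Y → Y · (1 + 0.22)^6
     ≈ Y · 3.2973

Percentage change = ((1 + 0.22)^6 − 1) × 100% ≈ 229.7%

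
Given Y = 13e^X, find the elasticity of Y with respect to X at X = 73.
Elasticity = 73

Elasticity = (dY/dX) · (X/Y)

dY/dX = 13·e^X
At X = 73: dY/dX = 13·e^73, Y = 13·e^73

Elasticity = (13·e^73) · (73 / (13·e^73)) = 73

Interpretation: for a small percentage change in X, the percentage change in Y is approximately 73.00 times as large.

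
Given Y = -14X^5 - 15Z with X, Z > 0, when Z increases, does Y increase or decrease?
Y decreases

Taking the partial derivative:
∂Y/∂Z = -15

∂Y/∂Z = -15 < 0 (assuming positive values)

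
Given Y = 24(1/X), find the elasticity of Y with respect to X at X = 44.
Elasticity = -1

Elasticity = (dY/dX) · (X/Y)

dY/dX = -24/X²
At X = 44: dY/dX = -3/242, Y = 6/11

Elasticity = (-3/242) · (44 / (6/11)) = -1

Interpretation: for a small percentage change in X, the percentage change in Y is approximately -1.00 times as large.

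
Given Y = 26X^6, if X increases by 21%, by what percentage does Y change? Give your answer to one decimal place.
213.8%

For Y = 26X^6:
If X → X(1 + 0.21)
Then Y → Y · (1 + 0.21)^6
     ≈ Y · 3.1384

Percentage change = ((1 + 0.21)^6 − 1) × 100% ≈ 213.8%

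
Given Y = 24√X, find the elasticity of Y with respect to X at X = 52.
Elasticity = 1/2

Elasticity = (dY/dX) · (X/Y)

dY/dX = 12/√X
At X = 52: dY/dX = 6·√13/13, Y = 48·√13

Elasticity = (6·√13/13) · (52 / (48·√13)) = 1/2

Interpretation: for a small percentage change in X, the percentage change in Y is approximately 0.50 times as large.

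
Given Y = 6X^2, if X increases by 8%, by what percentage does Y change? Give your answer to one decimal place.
16.6%

For Y = 6X^2:
If X → X(1 + 0.08)
Then Y → Y · (1 + 0.08)^2
     = Y · 1.1664

Percentage change = ((1 + 0.08)^2 − 1) × 100% ≈ 16.6%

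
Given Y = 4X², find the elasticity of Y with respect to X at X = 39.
Elasticity = 2

Elasticity = (dY/dX) · (X/Y)

dY/dX = 8·X
At X = 39: dY/dX = 312, Y = 6084

Elasticity = 312 · (39 / 6084) = 2

Interpretation: for a small percentage change in X, the percentage change in Y is approximately 2.00 times as large.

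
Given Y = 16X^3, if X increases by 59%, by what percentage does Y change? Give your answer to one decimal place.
302.0%

For Y = 16X^3:
If X → X(1 + 0.59)
Then Y → Y · (1 + 0.59)^3
     ≈ Y · 4.0197

Percentage change = ((1 + 0.59)^3 − 1) × 100% ≈ 302.0%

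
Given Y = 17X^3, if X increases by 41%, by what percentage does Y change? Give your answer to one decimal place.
180.3%

For Y = 17X^3:
If X → X(1 + 0.41)
Then Y → Y · (1 + 0.41)^3
     ≈ Y · 2.8032

Percentage change = ((1 + 0.41)^3 − 1) × 100% ≈ 180.3%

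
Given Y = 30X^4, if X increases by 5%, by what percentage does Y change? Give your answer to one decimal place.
21.6%

For Y = 30X^4:
If X → X(1 + 0.05)
Then Y → Y · (1 + 0.05)^4
     ≈ Y · 1.2155

Percentage change = ((1 + 0.05)^4 − 1) × 100% ≈ 21.6%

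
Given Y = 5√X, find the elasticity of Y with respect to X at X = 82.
Elasticity = 1/2

Elasticity = (dY/dX) · (X/Y)

dY/dX = 5/(2·√X)
At X = 82: dY/dX = 5·√82/164, Y = 5·√82

Elasticity = (5·√82/164) · (82 / (5·√82)) = 1/2

Interpretation: for a small percentage change in X, the percentage change in Y is approximately 0.50 times as large.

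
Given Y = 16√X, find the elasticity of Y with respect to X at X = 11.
Elasticity = 1/2

Elasticity = (dY/dX) · (X/Y)

dY/dX = 8/√X
At X = 11: dY/dX = 8·√11/11, Y = 16·√11

Elasticity = (8·√11/11) · (11 / (16·√11)) = 1/2

Interpretation: for a small percentage change in X, the percentage change in Y is approximately 0.50 times as large.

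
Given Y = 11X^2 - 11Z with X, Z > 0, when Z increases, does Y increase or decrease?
Y decreases

Taking the partial derivative:
∂Y/∂Z = -11

∂Y/∂Z = -11 < 0 (assuming positive values)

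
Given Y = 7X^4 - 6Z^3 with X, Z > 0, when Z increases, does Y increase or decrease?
Y decreases

Taking the partial derivative:
∂Y/∂Z = -18Z^2

∂Y/∂Z = -18Z^2 < 0 (assuming positive values)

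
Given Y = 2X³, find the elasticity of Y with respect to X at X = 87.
Elasticity = 3

Elasticity = (dY/dX) · (X/Y)

dY/dX = 6·X²
At X = 87: dY/dX = 45414, Y = 1317006

Elasticity = 45414 · (87 / 1317006) = 3

Interpretation: for a small percentage change in X, the percentage change in Y is approximately 3.00 times as large.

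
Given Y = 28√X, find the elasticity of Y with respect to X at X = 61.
Elasticity = 1/2

Elasticity = (dY/dX) · (X/Y)

dY/dX = 14/√X
At X = 61: dY/dX = 14·√61/61, Y = 28·√61

Elasticity = (14·√61/61) · (61 / (28·√61)) = 1/2

Interpretation: for a small percentage change in X, the percentage change in Y is approximately 0.50 times as large.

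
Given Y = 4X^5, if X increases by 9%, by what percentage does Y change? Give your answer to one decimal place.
53.9%

For Y = 4X^5:
If X → X(1 + 0.09)
Then Y → Y · (1 + 0.09)^5
     ≈ Y · 1.5386

Percentage change = ((1 + 0.09)^5 − 1) × 100% ≈ 53.9%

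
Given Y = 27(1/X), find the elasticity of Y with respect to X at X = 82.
Elasticity = -1

Elasticity = (dY/dX) · (X/Y)

dY/dX = -27/X²
At X = 82: dY/dX = -27/6724, Y = 27/82

Elasticity = (-27/6724) · (82 / (27/82)) = -1

Interpretation: for a small percentage change in X, the percentage change in Y is approximately -1.00 times as large.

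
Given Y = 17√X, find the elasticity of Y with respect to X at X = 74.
Elasticity = 1/2

Elasticity = (dY/dX) · (X/Y)

dY/dX = 17/(2·√X)
At X = 74: dY/dX = 17·√74/148, Y = 17·√74

Elasticity = (17·√74/148) · (74 / (17·√74)) = 1/2

Interpretation: for a small percentage change in X, the percentage change in Y is approximately 0.50 times as large.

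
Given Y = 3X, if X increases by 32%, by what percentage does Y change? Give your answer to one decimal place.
32.0%

For Y = 3X:
If X → X(1 + 0.32)
Then Y → Y · (1 + 0.32)^1
     = Y · 1.3200

Percentage change = ((1 + 0.32)^1 − 1) × 100% = 32.0%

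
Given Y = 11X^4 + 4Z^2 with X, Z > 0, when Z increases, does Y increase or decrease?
Y increases

Taking the partial derivative:
∂Y/∂Z = 8Z

∂Y/∂Z = 8Z > 0 (assuming positive values)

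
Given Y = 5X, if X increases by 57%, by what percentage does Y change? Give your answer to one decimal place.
57.0%

For Y = 5X:
If X → X(1 + 0.57)
Then Y → Y · (1 + 0.57)^1
     = Y · 1.5700

Percentage change = ((1 + 0.57)^1 − 1) × 100% = 57.0%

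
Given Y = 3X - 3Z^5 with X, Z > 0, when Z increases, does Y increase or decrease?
Y decreases

Taking the partial derivative:
∂Y/∂Z = -15Z^4

∂Y/∂Z = -15Z^4 < 0 (assuming positive values)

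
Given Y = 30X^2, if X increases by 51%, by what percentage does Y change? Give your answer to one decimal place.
128.0%

For Y = 30X^2:
If X → X(1 + 0.51)
Then Y → Y · (1 + 0.51)^2
     = Y · 2.2801

Percentage change = ((1 + 0.51)^2 − 1) × 100% ≈ 128.0%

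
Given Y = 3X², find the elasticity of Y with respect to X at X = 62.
Elasticity = 2

Elasticity = (dY/dX) · (X/Y)

dY/dX = 6·X
At X = 62: dY/dX = 372, Y = 11532

Elasticity = 372 · (62 / 11532) = 2

Interpretation: for a small percentage change in X, the percentage change in Y is approximately 2.00 times as large.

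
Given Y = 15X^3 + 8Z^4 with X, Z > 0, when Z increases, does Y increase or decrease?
Y increases

Taking the partial derivative:
∂Y/∂Z = 32Z^3

∂Y/∂Z = 32Z^3 > 0 (assuming positive values)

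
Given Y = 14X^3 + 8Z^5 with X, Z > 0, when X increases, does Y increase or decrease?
Y increases

Taking the partial derivative:
∂Y/∂X = 42X^2

∂Y/∂X = 42X^2 > 0 (assuming positive values)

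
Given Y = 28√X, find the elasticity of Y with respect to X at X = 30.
Elasticity = 1/2

Elasticity = (dY/dX) · (X/Y)

dY/dX = 14/√X
At X = 30: dY/dX = 7·√30/15, Y = 28·√30

Elasticity = (7·√30/15) · (30 / (28·√30)) = 1/2

Interpretation: for a small percentage change in X, the percentage change in Y is approximately 0.50 times as large.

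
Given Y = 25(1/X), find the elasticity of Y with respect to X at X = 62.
Elasticity = -1

Elasticity = (dY/dX) · (X/Y)

dY/dX = -25/X²
At X = 62: dY/dX = -25/3844, Y = 25/62

Elasticity = (-25/3844) · (62 / (25/62)) = -1

Interpretation: for a small percentage change in X, the percentage change in Y is approximately -1.00 times as large.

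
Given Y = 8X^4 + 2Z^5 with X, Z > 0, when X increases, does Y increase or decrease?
Y increases

Taking the partial derivative:
∂Y/∂X = 32X^3

∂Y/∂X = 32X^3 > 0 (assuming positive values)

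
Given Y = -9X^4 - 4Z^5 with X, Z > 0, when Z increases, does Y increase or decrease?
Y decreases

Taking the partial derivative:
∂Y/∂Z = -20Z^4

∂Y/∂Z = -20Z^4 < 0 (assuming positive values)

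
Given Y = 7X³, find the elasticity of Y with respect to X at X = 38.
Elasticity = 3

Elasticity = (dY/dX) · (X/Y)

dY/dX = 21·X²
At X = 38: dY/dX = 30324, Y = 384104

Elasticity = 30324 · (38 / 384104) = 3

Interpretation: for a small percentage change in X, the percentage change in Y is approximately 3.00 times as large.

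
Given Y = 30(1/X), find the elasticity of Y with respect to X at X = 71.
Elasticity = -1

Elasticity = (dY/dX) · (X/Y)

dY/dX = -30/X²
At X = 71: dY/dX = -30/5041, Y = 30/71

Elasticity = (-30/5041) · (71 / (30/71)) = -1

Interpretation: for a small percentage change in X, the percentage change in Y is approximately -1.00 times as large.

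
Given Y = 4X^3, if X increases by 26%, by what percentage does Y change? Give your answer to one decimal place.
100.0%

For Y = 4X^3:
If X → X(1 + 0.26)
Then Y → Y · (1 + 0.26)^3
     ≈ Y · 2.0004

Percentage change = ((1 + 0.26)^3 − 1) × 100% ≈ 100.0%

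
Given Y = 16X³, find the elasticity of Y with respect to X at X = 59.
Elasticity = 3

Elasticity = (dY/dX) · (X/Y)

dY/dX = 48·X²
At X = 59: dY/dX = 167088, Y = 3286064

Elasticity = 167088 · (59 / 3286064) = 3

Interpretation: for a small percentage change in X, the percentage change in Y is approximately 3.00 times as large.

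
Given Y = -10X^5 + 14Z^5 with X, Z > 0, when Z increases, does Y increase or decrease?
Y increases

Taking the partial derivative:
∂Y/∂Z = 70Z^4

∂Y/∂Z = 70Z^4 > 0 (assuming positive values)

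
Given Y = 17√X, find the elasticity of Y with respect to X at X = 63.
Elasticity = 1/2

Elasticity = (dY/dX) · (X/Y)

dY/dX = 17/(2·√X)
At X = 63: dY/dX = 17·√7/42, Y = 51·√7

Elasticity = (17·√7/42) · (63 / (51·√7)) = 1/2

Interpretation: for a small percentage change in X, the percentage change in Y is approximately 0.50 times as large.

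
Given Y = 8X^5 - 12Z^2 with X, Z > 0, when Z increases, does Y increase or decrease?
Y decreases

Taking the partial derivative:
∂Y/∂Z = -24Z

∂Y/∂Z = -24Z < 0 (assuming positive values)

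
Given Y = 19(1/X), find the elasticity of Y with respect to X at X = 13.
Elasticity = -1

Elasticity = (dY/dX) · (X/Y)

dY/dX = -19/X²
At X = 13: dY/dX = -19/169, Y = 19/13

Elasticity = (-19/169) · (13 / (19/13)) = -1

Interpretation: for a small percentage change in X, the percentage change in Y is approximately -1.00 times as large.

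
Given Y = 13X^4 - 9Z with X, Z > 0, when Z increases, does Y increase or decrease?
Y decreases

Taking the partial derivative:
∂Y/∂Z = -9

∂Y/∂Z = -9 < 0 (assuming positive values)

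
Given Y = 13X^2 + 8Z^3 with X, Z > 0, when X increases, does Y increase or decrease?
Y increases

Taking the partial derivative:
∂Y/∂X = 26X

∂Y/∂X = 26X > 0 (assuming positive values)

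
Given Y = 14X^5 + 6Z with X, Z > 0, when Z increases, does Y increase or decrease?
Y increases

Taking the partial derivative:
∂Y/∂Z = 6

∂Y/∂Z = 6 > 0 (assuming positive values)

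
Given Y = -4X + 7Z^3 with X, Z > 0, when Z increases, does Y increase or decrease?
Y increases

Taking the partial derivative:
∂Y/∂Z = 21Z^2

∂Y/∂Z = 21Z^2 > 0 (assuming positive values)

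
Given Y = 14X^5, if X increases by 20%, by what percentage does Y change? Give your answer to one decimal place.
148.8%

For Y = 14X^5:
If X → X(1 + 0.2)
Then Y → Y · (1 + 0.2)^5
     ≈ Y · 2.4883

Percentage change = ((1 + 0.2)^5 − 1) × 100% ≈ 148.8%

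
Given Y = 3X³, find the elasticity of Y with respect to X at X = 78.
Elasticity = 3

Elasticity = (dY/dX) · (X/Y)

dY/dX = 9·X²
At X = 78: dY/dX = 54756, Y = 1423656

Elasticity = 54756 · (78 / 1423656) = 3

Interpretation: for a small percentage change in X, the percentage change in Y is approximately 3.00 times as large.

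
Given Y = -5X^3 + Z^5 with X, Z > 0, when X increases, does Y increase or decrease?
Y decreases

Taking the partial derivative:
∂Y/∂X = -15X^2

∂Y/∂X = -15X^2 < 0 (assuming positive values)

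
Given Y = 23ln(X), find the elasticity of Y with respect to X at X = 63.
Elasticity = 1/ln(63) ≈ 0.2414

Elasticity = (dY/dX) · (X/Y)

dY/dX = 23/X
At X = 63: dY/dX = 23/63, Y = 23·ln(63)

Elasticity = (23/63) · (63 / (23·ln(63))) = 1/ln(63) ≈ 0.2414

Interpretation: for a small percentage change in X, the percentage change in Y is approximately 0.24 times as large.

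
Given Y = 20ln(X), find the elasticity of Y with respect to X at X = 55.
Elasticity = 1/ln(55) ≈ 0.2495

Elasticity = (dY/dX) · (X/Y)

dY/dX = 20/X
At X = 55: dY/dX = 4/11, Y = 20·ln(55)

Elasticity = (4/11) · (55 / (20·ln(55))) = 1/ln(55) ≈ 0.2495

Interpretation: for a small percentage change in X, the percentage change in Y is approximately 0.25 times as large.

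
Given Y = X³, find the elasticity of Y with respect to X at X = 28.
Elasticity = 3

Elasticity = (dY/dX) · (X/Y)

dY/dX = 3·X²
At X = 28: dY/dX = 2352, Y = 21952

Elasticity = 2352 · (28 / 21952) = 3

Interpretation: for a small percentage change in X, the percentage change in Y is approximately 3.00 times as large.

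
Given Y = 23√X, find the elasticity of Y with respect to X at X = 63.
Elasticity = 1/2

Elasticity = (dY/dX) · (X/Y)

dY/dX = 23/(2·√X)
At X = 63: dY/dX = 23·√7/42, Y = 69·√7

Elasticity = (23·√7/42) · (63 / (69·√7)) = 1/2

Interpretation: for a small percentage change in X, the percentage change in Y is approximately 0.50 times as large.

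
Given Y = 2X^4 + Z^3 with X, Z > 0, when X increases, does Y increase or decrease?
Y increases

Taking the partial derivative:
∂Y/∂X = 8X^3

∂Y/∂X = 8X^3 > 0 (assuming positive values)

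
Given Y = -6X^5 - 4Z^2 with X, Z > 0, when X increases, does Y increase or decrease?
Y decreases

Taking the partial derivative:
∂Y/∂X = -30X^4

∂Y/∂X = -30X^4 < 0 (assuming positive values)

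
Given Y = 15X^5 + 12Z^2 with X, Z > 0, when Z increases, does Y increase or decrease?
Y increases

Taking the partial derivative:
∂Y/∂Z = 24Z

∂Y/∂Z = 24Z > 0 (assuming positive values)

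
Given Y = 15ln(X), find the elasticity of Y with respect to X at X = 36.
Elasticity = 1/ln(36) ≈ 0.2791

Elasticity = (dY/dX) · (X/Y)

dY/dX = 15/X
At X = 36: dY/dX = 5/12, Y = 15·ln(36)

Elasticity = (5/12) · (36 / (15·ln(36))) = 1/ln(36) ≈ 0.2791

Interpretation: for a small percentage change in X, the percentage change in Y is approximately 0.28 times as large.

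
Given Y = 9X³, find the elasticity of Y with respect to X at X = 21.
Elasticity = 3

Elasticity = (dY/dX) · (X/Y)

dY/dX = 27·X²
At X = 21: dY/dX = 11907, Y = 83349

Elasticity = 11907 · (21 / 83349) = 3

Interpretation: for a small percentage change in X, the percentage change in Y is approximately 3.00 times as large.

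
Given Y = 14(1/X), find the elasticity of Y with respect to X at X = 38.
Elasticity = -1

Elasticity = (dY/dX) · (X/Y)

dY/dX = -14/X²
At X = 38: dY/dX = -7/722, Y = 7/19

Elasticity = (-7/722) · (38 / (7/19)) = -1

Interpretation: for a small percentage change in X, the percentage change in Y is approximately -1.00 times as large.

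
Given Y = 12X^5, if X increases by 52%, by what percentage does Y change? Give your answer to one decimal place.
711.4%

For Y = 12X^5:
If X → X(1 + 0.52)
Then Y → Y · (1 + 0.52)^5
     ≈ Y · 8.1137

Percentage change = ((1 + 0.52)^5 − 1) × 100% ≈ 711.4%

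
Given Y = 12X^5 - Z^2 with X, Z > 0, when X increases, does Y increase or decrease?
Y increases

Taking the partial derivative:
∂Y/∂X = 60X^4

∂Y/∂X = 60X^4 > 0 (assuming positive values)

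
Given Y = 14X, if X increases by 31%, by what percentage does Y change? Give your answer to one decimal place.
31.0%

For Y = 14X:
If X → X(1 + 0.31)
Then Y → Y · (1 + 0.31)^1
     = Y · 1.3100

Percentage change = ((1 + 0.31)^1 − 1) × 100% = 31.0%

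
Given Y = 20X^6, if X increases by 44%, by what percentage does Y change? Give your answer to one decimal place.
791.6%

For Y = 20X^6:
If X → X(1 + 0.44)
Then Y → Y · (1 + 0.44)^6
     ≈ Y · 8.9161

Percentage change = ((1 + 0.44)^6 − 1) × 100% ≈ 791.6%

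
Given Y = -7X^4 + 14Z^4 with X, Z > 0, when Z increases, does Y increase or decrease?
Y increases

Taking the partial derivative:
∂Y/∂Z = 56Z^3

∂Y/∂Z = 56Z^3 > 0 (assuming positive values)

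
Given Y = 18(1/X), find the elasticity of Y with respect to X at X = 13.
Elasticity = -1

Elasticity = (dY/dX) · (X/Y)

dY/dX = -18/X²
At X = 13: dY/dX = -18/169, Y = 18/13

Elasticity = (-18/169) · (13 / (18/13)) = -1

Interpretation: for a small percentage change in X, the percentage change in Y is approximately -1.00 times as large.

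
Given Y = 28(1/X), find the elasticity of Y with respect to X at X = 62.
Elasticity = -1

Elasticity = (dY/dX) · (X/Y)

dY/dX = -28/X²
At X = 62: dY/dX = -7/961, Y = 14/31

Elasticity = (-7/961) · (62 / (14/31)) = -1

Interpretation: for a small percentage change in X, the percentage change in Y is approximately -1.00 times as large.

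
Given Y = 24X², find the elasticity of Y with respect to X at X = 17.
Elasticity = 2

Elasticity = (dY/dX) · (X/Y)

dY/dX = 48·X
At X = 17: dY/dX = 816, Y = 6936

Elasticity = 816 · (17 / 6936) = 2

Interpretation: for a small percentage change in X, the percentage change in Y is approximately 2.00 times as large.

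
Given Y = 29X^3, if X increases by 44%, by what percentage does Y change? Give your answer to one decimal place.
198.6%

For Y = 29X^3:
If X → X(1 + 0.44)
Then Y → Y · (1 + 0.44)^3
     ≈ Y · 2.9860

Percentage change = ((1 + 0.44)^3 − 1) × 100% ≈ 198.6%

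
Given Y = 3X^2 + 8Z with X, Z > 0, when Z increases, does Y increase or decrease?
Y increases

Taking the partial derivative:
∂Y/∂Z = 8

∂Y/∂Z = 8 > 0 (assuming positive values)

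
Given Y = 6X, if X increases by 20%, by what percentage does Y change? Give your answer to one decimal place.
20.0%

For Y = 6X:
If X → X(1 + 0.2)
Then Y → Y · (1 + 0.2)^1
     = Y · 1.2000

Percentage change = ((1 + 0.2)^1 − 1) × 100% = 20.0%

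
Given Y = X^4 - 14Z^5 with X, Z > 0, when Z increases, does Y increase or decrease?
Y decreases

Taking the partial derivative:
∂Y/∂Z = -70Z^4

∂Y/∂Z = -70Z^4 < 0 (assuming positive values)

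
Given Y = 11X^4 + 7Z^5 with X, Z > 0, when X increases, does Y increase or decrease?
Y increases

Taking the partial derivative:
∂Y/∂X = 44X^3

∂Y/∂X = 44X^3 > 0 (assuming positive values)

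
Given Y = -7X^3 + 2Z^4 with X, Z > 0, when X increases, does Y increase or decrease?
Y decreases

Taking the partial derivative:
∂Y/∂X = -21X^2

∂Y/∂X = -21X^2 < 0 (assuming positive values)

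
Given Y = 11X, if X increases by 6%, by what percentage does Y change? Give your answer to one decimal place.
6.0%

For Y = 11X:
If X → X(1 + 0.06)
Then Y → Y · (1 + 0.06)^1
     = Y · 1.0600

Percentage change = ((1 + 0.06)^1 − 1) × 100% = 6.0%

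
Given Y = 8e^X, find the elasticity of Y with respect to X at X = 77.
Elasticity = 77

Elasticity = (dY/dX) · (X/Y)

dY/dX = 8·e^X
At X = 77: dY/dX = 8·e^77, Y = 8·e^77

Elasticity = (8·e^77) · (77 / (8·e^77)) = 77

Interpretation: for a small percentage change in X, the percentage change in Y is approximately 77.00 times as large.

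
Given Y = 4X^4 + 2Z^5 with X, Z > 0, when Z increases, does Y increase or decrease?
Y increases

Taking the partial derivative:
∂Y/∂Z = 10Z^4

∂Y/∂Z = 10Z^4 > 0 (assuming positive values)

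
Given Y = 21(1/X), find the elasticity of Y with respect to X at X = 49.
Elasticity = -1

Elasticity = (dY/dX) · (X/Y)

dY/dX = -21/X²
At X = 49: dY/dX = -3/343, Y = 3/7

Elasticity = (-3/343) · (49 / (3/7)) = -1

Interpretation: for a small percentage change in X, the percentage change in Y is approximately -1.00 times as large.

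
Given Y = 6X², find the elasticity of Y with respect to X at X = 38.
Elasticity = 2

Elasticity = (dY/dX) · (X/Y)

dY/dX = 12·X
At X = 38: dY/dX = 456, Y = 8664

Elasticity = 456 · (38 / 8664) = 2

Interpretation: for a small percentage change in X, the percentage change in Y is approximately 2.00 times as large.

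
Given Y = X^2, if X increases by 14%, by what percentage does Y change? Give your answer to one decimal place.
30.0%

For Y = X^2:
If X → X(1 + 0.14)
Then Y → Y · (1 + 0.14)^2
     = Y · 1.2996

Percentage change = ((1 + 0.14)^2 − 1) × 100% ≈ 30.0%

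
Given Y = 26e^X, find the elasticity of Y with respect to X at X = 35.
Elasticity = 35

Elasticity = (dY/dX) · (X/Y)

dY/dX = 26·e^X
At X = 35: dY/dX = 26·e^35, Y = 26·e^35

Elasticity = (26·e^35) · (35 / (26·e^35)) = 35

Interpretation: for a small percentage change in X, the percentage change in Y is approximately 35.00 times as large.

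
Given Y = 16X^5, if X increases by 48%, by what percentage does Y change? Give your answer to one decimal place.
610.1%

For Y = 16X^5:
If X → X(1 + 0.48)
Then Y → Y · (1 + 0.48)^5
     ≈ Y · 7.1008

Percentage change = ((1 + 0.48)^5 − 1) × 100% ≈ 610.1%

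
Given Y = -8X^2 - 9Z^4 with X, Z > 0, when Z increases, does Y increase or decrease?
Y decreases

Taking the partial derivative:
∂Y/∂Z = -36Z^3

∂Y/∂Z = -36Z^3 < 0 (assuming positive values)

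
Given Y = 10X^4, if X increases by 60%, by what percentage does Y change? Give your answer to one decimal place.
555.4%

For Y = 10X^4:
If X → X(1 + 0.6)
Then Y → Y · (1 + 0.6)^4
     = Y · 6.5536

Percentage change = ((1 + 0.6)^4 − 1) × 100% ≈ 555.4%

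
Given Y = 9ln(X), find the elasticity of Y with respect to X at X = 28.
Elasticity = 1/ln(28) ≈ 0.3001

Elasticity = (dY/dX) · (X/Y)

dY/dX = 9/X
At X = 28: dY/dX = 9/28, Y = 9·ln(28)

Elasticity = (9/28) · (28 / (9·ln(28))) = 1/ln(28) ≈ 0.3001

Interpretation: for a small percentage change in X, the percentage change in Y is approximately 0.30 times as large.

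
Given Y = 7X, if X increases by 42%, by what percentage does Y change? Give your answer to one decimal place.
42.0%

For Y = 7X:
If X → X(1 + 0.42)
Then Y → Y · (1 + 0.42)^1
     = Y · 1.4200

Percentage change = ((1 + 0.42)^1 − 1) × 100% = 42.0%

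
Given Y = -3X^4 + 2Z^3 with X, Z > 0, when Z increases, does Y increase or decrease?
Y increases

Taking the partial derivative:
∂Y/∂Z = 6Z^2

∂Y/∂Z = 6Z^2 > 0 (assuming positive values)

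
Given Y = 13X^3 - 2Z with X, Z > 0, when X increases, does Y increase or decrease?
Y increases

Taking the partial derivative:
∂Y/∂X = 39X^2

∂Y/∂X = 39X^2 > 0 (assuming positive values)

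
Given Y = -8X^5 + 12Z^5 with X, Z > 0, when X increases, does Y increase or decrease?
Y decreases

Taking the partial derivative:
∂Y/∂X = -40X^4

∂Y/∂X = -40X^4 < 0 (assuming positive values)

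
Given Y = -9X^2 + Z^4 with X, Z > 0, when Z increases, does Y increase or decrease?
Y increases

Taking the partial derivative:
∂Y/∂Z = 4Z^3

∂Y/∂Z = 4Z^3 > 0 (assuming positive values)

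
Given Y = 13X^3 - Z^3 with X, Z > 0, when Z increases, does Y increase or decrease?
Y decreases

Taking the partial derivative:
∂Y/∂Z = -3Z^2

∂Y/∂Z = -3Z^2 < 0 (assuming positive values)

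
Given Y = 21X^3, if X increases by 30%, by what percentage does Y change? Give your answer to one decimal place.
119.7%

For Y = 21X^3:
If X → X(1 + 0.3)
Then Y → Y · (1 + 0.3)^3
     = Y · 2.1970

Percentage change = ((1 + 0.3)^3 − 1) × 100% = 119.7%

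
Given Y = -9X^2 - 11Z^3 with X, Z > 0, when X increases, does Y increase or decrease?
Y decreases

Taking the partial derivative:
∂Y/∂X = -18X

∂Y/∂X = -18X < 0 (assuming positive values)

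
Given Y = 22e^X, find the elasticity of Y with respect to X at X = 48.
Elasticity = 48

Elasticity = (dY/dX) · (X/Y)

dY/dX = 22·e^X
At X = 48: dY/dX = 22·e^48, Y = 22·e^48

Elasticity = (22·e^48) · (48 / (22·e^48)) = 48

Interpretation: for a small percentage change in X, the percentage change in Y is approximately 48.00 times as large.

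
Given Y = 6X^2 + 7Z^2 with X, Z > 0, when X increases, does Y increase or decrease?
Y increases

Taking the partial derivative:
∂Y/∂X = 12X

∂Y/∂X = 12X > 0 (assuming positive values)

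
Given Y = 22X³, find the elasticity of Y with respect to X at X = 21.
Elasticity = 3

Elasticity = (dY/dX) · (X/Y)

dY/dX = 66·X²
At X = 21: dY/dX = 29106, Y = 203742

Elasticity = 29106 · (21 / 203742) = 3

Interpretation: for a small percentage change in X, the percentage change in Y is approximately 3.00 times as large.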